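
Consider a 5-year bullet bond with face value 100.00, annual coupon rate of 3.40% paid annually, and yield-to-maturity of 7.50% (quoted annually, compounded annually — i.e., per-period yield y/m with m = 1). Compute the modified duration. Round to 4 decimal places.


Coupon per period c = face * coupon_rate / m = 3.400000
Periods per year m = 1; per-period yield y/m = 0.075000
Number of cashflows N = 5
Cashflows (t years, CF_t, discount factor 1/(1+y/m)^(m*t), PV):
  t = 1.0000: CF_t = 3.400000, DF = 0.930233, PV = 3.162791
  t = 2.0000: CF_t = 3.400000, DF = 0.865333, PV = 2.942131
  t = 3.0000: CF_t = 3.400000, DF = 0.804961, PV = 2.736866
  t = 4.0000: CF_t = 3.400000, DF = 0.748801, PV = 2.545922
  t = 5.0000: CF_t = 103.400000, DF = 0.696559, PV = 72.024163
Price P = sum_t PV_t = 83.411872
First compute Macaulay numerator sum_t t * PV_t:
  t * PV_t at t = 1.0000: 3.162791
  t * PV_t at t = 2.0000: 5.884262
  t * PV_t at t = 3.0000: 8.210598
  t * PV_t at t = 4.0000: 10.183687
  t * PV_t at t = 5.0000: 360.120813
Macaulay duration D = 387.562150 / 83.411872 = 4.646367
Modified duration = D / (1 + y/m) = 4.646367 / (1 + 0.075000) = 4.322202

Answer: Modified duration = 4.3222


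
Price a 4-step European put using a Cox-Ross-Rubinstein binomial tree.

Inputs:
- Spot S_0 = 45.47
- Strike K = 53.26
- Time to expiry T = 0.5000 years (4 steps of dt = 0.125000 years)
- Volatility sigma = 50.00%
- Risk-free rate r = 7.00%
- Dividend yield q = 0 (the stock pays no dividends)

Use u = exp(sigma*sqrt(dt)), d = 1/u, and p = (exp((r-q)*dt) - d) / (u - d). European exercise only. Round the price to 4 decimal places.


Answer: Price = V(0,0) = 10.5263

Derivation:
dt = T/N = 0.125000
u = exp(sigma*sqrt(dt)) = 1.193365; d = 1/u = 0.837967
p = (exp((r-q)*dt) - d) / (u - d) = 0.480649
Discount per step: exp(-r*dt) = 0.991288
Stock lattice S(k, i) with i counting down-moves:
  k=0: S(0,0) = 45.4700
  k=1: S(1,0) = 54.2623; S(1,1) = 38.1024
  k=2: S(2,0) = 64.7547; S(2,1) = 45.4700; S(2,2) = 31.9285
  k=3: S(3,0) = 77.2760; S(3,1) = 54.2623; S(3,2) = 38.1024; S(3,3) = 26.7550
  k=4: S(4,0) = 92.2184; S(4,1) = 64.7547; S(4,2) = 45.4700; S(4,3) = 31.9285; S(4,4) = 22.4198
Terminal payoffs V(N, i) = max(K - S_T, 0):
  V(4,0) = 0.000000; V(4,1) = 0.000000; V(4,2) = 7.790000; V(4,3) = 21.331489; V(4,4) = 30.840167
Backward induction: V(k, i) = exp(-r*dt) * [p * V(k+1, i) + (1-p) * V(k+1, i+1)].
  V(3,0) = exp(-r*dt) * [p*0.000000 + (1-p)*0.000000] = 0.000000
  V(3,1) = exp(-r*dt) * [p*0.000000 + (1-p)*7.790000] = 4.010499
  V(3,2) = exp(-r*dt) * [p*7.790000 + (1-p)*21.331489] = 14.693654
  V(3,3) = exp(-r*dt) * [p*21.331489 + (1-p)*30.840167] = 26.040973
  V(2,0) = exp(-r*dt) * [p*0.000000 + (1-p)*4.010499] = 2.064712
  V(2,1) = exp(-r*dt) * [p*4.010499 + (1-p)*14.693654] = 9.475533
  V(2,2) = exp(-r*dt) * [p*14.693654 + (1-p)*26.040973] = 20.407547
  V(1,0) = exp(-r*dt) * [p*2.064712 + (1-p)*9.475533] = 5.862012
  V(1,1) = exp(-r*dt) * [p*9.475533 + (1-p)*20.407547] = 15.021075
  V(0,0) = exp(-r*dt) * [p*5.862012 + (1-p)*15.021075] = 10.526273


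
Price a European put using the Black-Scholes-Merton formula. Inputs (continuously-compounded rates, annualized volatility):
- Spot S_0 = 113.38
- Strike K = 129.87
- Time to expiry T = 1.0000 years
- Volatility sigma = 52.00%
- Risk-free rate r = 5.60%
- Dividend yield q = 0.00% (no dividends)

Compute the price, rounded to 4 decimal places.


d1 = (ln(S/K) + (r - q + 0.5*sigma^2) * T) / (sigma * sqrt(T)) = 0.10655973
d2 = d1 - sigma * sqrt(T) = -0.41344027
exp(-rT) = 0.94553914; exp(-qT) = 1.00000000
P = K * exp(-rT) * N(-d2) - S_0 * exp(-qT) * N(-d1)
N(-d1) = 0.45756913; N(-d2) = 0.66035796
P = 129.8700 * 0.94553914 * 0.66035796 - 113.3800 * 1.00000000 * 0.45756913 = 29.2109

Answer: Price = 29.2109


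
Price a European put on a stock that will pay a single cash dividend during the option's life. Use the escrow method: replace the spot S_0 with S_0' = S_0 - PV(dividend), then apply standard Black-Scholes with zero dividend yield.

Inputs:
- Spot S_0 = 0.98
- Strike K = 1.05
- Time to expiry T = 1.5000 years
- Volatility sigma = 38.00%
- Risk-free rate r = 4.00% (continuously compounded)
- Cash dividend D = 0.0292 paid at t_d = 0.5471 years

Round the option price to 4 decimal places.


Answer: Price = 0.1978

Derivation:
PV(D) = D * exp(-r * t_d) = 0.0292 * 0.97835372 = 0.02856793
S_0' = S_0 - PV(D) = 0.9800 - 0.02856793 = 0.95143207
d1 = (ln(S_0'/K) + (r + sigma^2/2)*T) / (sigma*sqrt(T)) = 0.14981176
d2 = d1 - sigma*sqrt(T) = -0.31559129
exp(-rT) = 0.94176453
N(-d1) = 0.44045657; N(-d2) = 0.62384363
P = K * exp(-rT) * N(-d2) - S_0' * N(-d1) = 1.0500 * 0.94176453 * 0.62384363 - 0.95143207 * 0.44045657 = 0.1978


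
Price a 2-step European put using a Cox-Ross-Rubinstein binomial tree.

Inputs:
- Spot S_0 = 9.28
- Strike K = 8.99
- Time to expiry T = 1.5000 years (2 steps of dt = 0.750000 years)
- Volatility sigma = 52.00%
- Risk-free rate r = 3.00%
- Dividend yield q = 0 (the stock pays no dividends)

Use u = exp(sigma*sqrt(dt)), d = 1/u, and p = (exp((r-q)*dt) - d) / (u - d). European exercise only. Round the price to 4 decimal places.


Answer: Price = V(0,0) = 1.7152

Derivation:
dt = T/N = 0.750000
u = exp(sigma*sqrt(dt)) = 1.568835; d = 1/u = 0.637416
p = (exp((r-q)*dt) - d) / (u - d) = 0.413712
Discount per step: exp(-r*dt) = 0.977751
Stock lattice S(k, i) with i counting down-moves:
  k=0: S(0,0) = 9.2800
  k=1: S(1,0) = 14.5588; S(1,1) = 5.9152
  k=2: S(2,0) = 22.8403; S(2,1) = 9.2800; S(2,2) = 3.7705
Terminal payoffs V(N, i) = max(K - S_T, 0):
  V(2,0) = 0.000000; V(2,1) = 0.000000; V(2,2) = 5.219547
Backward induction: V(k, i) = exp(-r*dt) * [p * V(k+1, i) + (1-p) * V(k+1, i+1)].
  V(1,0) = exp(-r*dt) * [p*0.000000 + (1-p)*0.000000] = 0.000000
  V(1,1) = exp(-r*dt) * [p*0.000000 + (1-p)*5.219547] = 2.992073
  V(0,0) = exp(-r*dt) * [p*0.000000 + (1-p)*2.992073] = 1.715187


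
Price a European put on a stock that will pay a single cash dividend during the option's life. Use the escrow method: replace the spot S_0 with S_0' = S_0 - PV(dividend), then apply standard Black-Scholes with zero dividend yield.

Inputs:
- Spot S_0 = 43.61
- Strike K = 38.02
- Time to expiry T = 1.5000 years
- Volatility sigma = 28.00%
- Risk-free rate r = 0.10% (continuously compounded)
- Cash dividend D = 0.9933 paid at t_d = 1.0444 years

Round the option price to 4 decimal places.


PV(D) = D * exp(-r * t_d) = 0.9933 * 0.99895615 = 0.99226314
S_0' = S_0 - PV(D) = 43.6100 - 0.99226314 = 42.61773686
d1 = (ln(S_0'/K) + (r + sigma^2/2)*T) / (sigma*sqrt(T)) = 0.50873041
d2 = d1 - sigma*sqrt(T) = 0.16580184
exp(-rT) = 0.99850112
N(-d1) = 0.30547060; N(-d2) = 0.43415645
P = K * exp(-rT) * N(-d2) - S_0' * N(-d1) = 38.0200 * 0.99850112 * 0.43415645 - 42.61773686 * 0.30547060 = 3.4634

Answer: Price = 3.4634


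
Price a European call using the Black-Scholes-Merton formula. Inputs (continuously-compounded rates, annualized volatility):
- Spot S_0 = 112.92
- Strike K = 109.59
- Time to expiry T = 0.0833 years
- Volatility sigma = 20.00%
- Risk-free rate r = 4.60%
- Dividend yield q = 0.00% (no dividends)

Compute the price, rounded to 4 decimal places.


Answer: Price = 4.8566

Derivation:
d1 = (ln(S/K) + (r - q + 0.5*sigma^2) * T) / (sigma * sqrt(T)) = 0.61381044
d2 = d1 - sigma * sqrt(T) = 0.55608696
exp(-rT) = 0.99617553; exp(-qT) = 1.00000000
C = S_0 * exp(-qT) * N(d1) - K * exp(-rT) * N(d2)
N(d1) = 0.73032970; N(d2) = 0.71092430
C = 112.9200 * 1.00000000 * 0.73032970 - 109.5900 * 0.99617553 * 0.71092430 = 4.8566


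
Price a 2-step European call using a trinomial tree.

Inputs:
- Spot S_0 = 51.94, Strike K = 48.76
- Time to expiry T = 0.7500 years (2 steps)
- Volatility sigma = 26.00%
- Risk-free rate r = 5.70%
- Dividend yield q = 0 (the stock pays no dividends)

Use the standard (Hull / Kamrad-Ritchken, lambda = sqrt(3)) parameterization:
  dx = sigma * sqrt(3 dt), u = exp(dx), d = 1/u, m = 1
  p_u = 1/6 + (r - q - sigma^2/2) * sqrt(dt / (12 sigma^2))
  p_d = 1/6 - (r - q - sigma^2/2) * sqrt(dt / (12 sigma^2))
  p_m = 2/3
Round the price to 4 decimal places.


dt = T/N = 0.375000; dx = sigma*sqrt(3*dt) = 0.275772
u = exp(dx) = 1.317547; d = 1/u = 0.758986
p_u = 0.182441, p_m = 0.666667, p_d = 0.150893
Discount per step: exp(-r*dt) = 0.978852
Stock lattice S(k, j) with j the centered position index:
  k=0: S(0,+0) = 51.9400
  k=1: S(1,-1) = 39.4217; S(1,+0) = 51.9400; S(1,+1) = 68.4334
  k=2: S(2,-2) = 29.9206; S(2,-1) = 39.4217; S(2,+0) = 51.9400; S(2,+1) = 68.4334; S(2,+2) = 90.1642
Terminal payoffs V(N, j) = max(S_T - K, 0):
  V(2,-2) = 0.000000; V(2,-1) = 0.000000; V(2,+0) = 3.180000; V(2,+1) = 19.673389; V(2,+2) = 41.404204
Backward induction: V(k, j) = exp(-r*dt) * [p_u * V(k+1, j+1) + p_m * V(k+1, j) + p_d * V(k+1, j-1)]
  V(1,-1) = exp(-r*dt) * [p_u*3.180000 + p_m*0.000000 + p_d*0.000000] = 0.567892
  V(1,+0) = exp(-r*dt) * [p_u*19.673389 + p_m*3.180000 + p_d*0.000000] = 5.588485
  V(1,+1) = exp(-r*dt) * [p_u*41.404204 + p_m*19.673389 + p_d*3.180000] = 20.701971
  V(0,+0) = exp(-r*dt) * [p_u*20.701971 + p_m*5.588485 + p_d*0.567892] = 7.427750

Answer: Price = V(0,0) = 7.4278


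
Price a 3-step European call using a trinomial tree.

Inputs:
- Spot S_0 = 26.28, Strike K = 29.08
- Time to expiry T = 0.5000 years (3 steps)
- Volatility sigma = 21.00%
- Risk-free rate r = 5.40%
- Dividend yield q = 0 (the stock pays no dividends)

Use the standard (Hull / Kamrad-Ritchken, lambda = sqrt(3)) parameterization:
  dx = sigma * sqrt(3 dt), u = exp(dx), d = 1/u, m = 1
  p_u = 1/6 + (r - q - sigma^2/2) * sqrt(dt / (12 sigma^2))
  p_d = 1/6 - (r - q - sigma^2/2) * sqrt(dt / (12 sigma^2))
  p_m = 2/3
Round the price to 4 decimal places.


dt = T/N = 0.166667; dx = sigma*sqrt(3*dt) = 0.148492
u = exp(dx) = 1.160084; d = 1/u = 0.862007
p_u = 0.184597, p_m = 0.666667, p_d = 0.148736
Discount per step: exp(-r*dt) = 0.991040
Stock lattice S(k, j) with j the centered position index:
  k=0: S(0,+0) = 26.2800
  k=1: S(1,-1) = 22.6535; S(1,+0) = 26.2800; S(1,+1) = 30.4870
  k=2: S(2,-2) = 19.5275; S(2,-1) = 22.6535; S(2,+0) = 26.2800; S(2,+1) = 30.4870; S(2,+2) = 35.3675
  k=3: S(3,-3) = 16.8328; S(3,-2) = 19.5275; S(3,-1) = 22.6535; S(3,+0) = 26.2800; S(3,+1) = 30.4870; S(3,+2) = 35.3675; S(3,+3) = 41.0293
Terminal payoffs V(N, j) = max(S_T - K, 0):
  V(3,-3) = 0.000000; V(3,-2) = 0.000000; V(3,-1) = 0.000000; V(3,+0) = 0.000000; V(3,+1) = 1.407008; V(3,+2) = 6.287490; V(3,+3) = 11.949260
Backward induction: V(k, j) = exp(-r*dt) * [p_u * V(k+1, j+1) + p_m * V(k+1, j) + p_d * V(k+1, j-1)]
  V(2,-2) = exp(-r*dt) * [p_u*0.000000 + p_m*0.000000 + p_d*0.000000] = 0.000000
  V(2,-1) = exp(-r*dt) * [p_u*0.000000 + p_m*0.000000 + p_d*0.000000] = 0.000000
  V(2,+0) = exp(-r*dt) * [p_u*1.407008 + p_m*0.000000 + p_d*0.000000] = 0.257402
  V(2,+1) = exp(-r*dt) * [p_u*6.287490 + p_m*1.407008 + p_d*0.000000] = 2.079853
  V(2,+2) = exp(-r*dt) * [p_u*11.949260 + p_m*6.287490 + p_d*1.407008] = 6.547536
  V(1,-1) = exp(-r*dt) * [p_u*0.257402 + p_m*0.000000 + p_d*0.000000] = 0.047090
  V(1,+0) = exp(-r*dt) * [p_u*2.079853 + p_m*0.257402 + p_d*0.000000] = 0.550558
  V(1,+1) = exp(-r*dt) * [p_u*6.547536 + p_m*2.079853 + p_d*0.257402] = 2.609913
  V(0,+0) = exp(-r*dt) * [p_u*2.609913 + p_m*0.550558 + p_d*0.047090] = 0.848157

Answer: Price = V(0,0) = 0.8482


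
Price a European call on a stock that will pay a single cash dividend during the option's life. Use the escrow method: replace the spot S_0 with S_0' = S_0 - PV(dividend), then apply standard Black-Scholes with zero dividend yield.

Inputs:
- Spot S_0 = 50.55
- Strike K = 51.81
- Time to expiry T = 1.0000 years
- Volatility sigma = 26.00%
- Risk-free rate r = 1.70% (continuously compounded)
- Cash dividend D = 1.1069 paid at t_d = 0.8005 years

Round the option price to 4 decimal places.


Answer: Price = 4.4859

Derivation:
PV(D) = D * exp(-r * t_d) = 1.1069 * 0.98648368 = 1.09193878
S_0' = S_0 - PV(D) = 50.5500 - 1.09193878 = 49.45806122
d1 = (ln(S_0'/K) + (r + sigma^2/2)*T) / (sigma*sqrt(T)) = 0.01669954
d2 = d1 - sigma*sqrt(T) = -0.24330046
exp(-rT) = 0.98314368
N(d1) = 0.50666184; N(d2) = 0.40388633
C = S_0' * N(d1) - K * exp(-rT) * N(d2) = 49.45806122 * 0.50666184 - 51.8100 * 0.98314368 * 0.40388633 = 4.4859


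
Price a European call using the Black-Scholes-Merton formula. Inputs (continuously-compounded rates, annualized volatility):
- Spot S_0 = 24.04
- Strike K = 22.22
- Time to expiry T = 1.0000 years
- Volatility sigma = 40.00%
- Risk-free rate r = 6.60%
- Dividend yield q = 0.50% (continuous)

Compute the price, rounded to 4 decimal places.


Answer: Price = 5.3150

Derivation:
d1 = (ln(S/K) + (r - q + 0.5*sigma^2) * T) / (sigma * sqrt(T)) = 0.54931581
d2 = d1 - sigma * sqrt(T) = 0.14931581
exp(-rT) = 0.93613086; exp(-qT) = 0.99501248
C = S_0 * exp(-qT) * N(d1) - K * exp(-rT) * N(d2)
N(d1) = 0.70860563; N(d2) = 0.55934778
C = 24.0400 * 0.99501248 * 0.70860563 - 22.2200 * 0.93613086 * 0.55934778 = 5.3150


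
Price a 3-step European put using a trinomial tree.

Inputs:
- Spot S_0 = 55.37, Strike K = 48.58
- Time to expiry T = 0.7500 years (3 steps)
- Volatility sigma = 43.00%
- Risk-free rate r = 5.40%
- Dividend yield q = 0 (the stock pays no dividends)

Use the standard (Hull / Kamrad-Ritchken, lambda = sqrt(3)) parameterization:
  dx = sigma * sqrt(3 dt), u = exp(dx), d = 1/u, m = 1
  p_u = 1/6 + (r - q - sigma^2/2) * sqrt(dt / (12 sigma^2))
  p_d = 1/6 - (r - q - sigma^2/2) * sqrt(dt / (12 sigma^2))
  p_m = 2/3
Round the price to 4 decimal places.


Answer: Price = V(0,0) = 4.0958

Derivation:
dt = T/N = 0.250000; dx = sigma*sqrt(3*dt) = 0.372391
u = exp(dx) = 1.451200; d = 1/u = 0.689085
p_u = 0.153760, p_m = 0.666667, p_d = 0.179573
Discount per step: exp(-r*dt) = 0.986591
Stock lattice S(k, j) with j the centered position index:
  k=0: S(0,+0) = 55.3700
  k=1: S(1,-1) = 38.1546; S(1,+0) = 55.3700; S(1,+1) = 80.3530
  k=2: S(2,-2) = 26.2918; S(2,-1) = 38.1546; S(2,+0) = 55.3700; S(2,+1) = 80.3530; S(2,+2) = 116.6082
  k=3: S(3,-3) = 18.1173; S(3,-2) = 26.2918; S(3,-1) = 38.1546; S(3,+0) = 55.3700; S(3,+1) = 80.3530; S(3,+2) = 116.6082; S(3,+3) = 169.2219
Terminal payoffs V(N, j) = max(K - S_T, 0):
  V(3,-3) = 30.462738; V(3,-2) = 22.288227; V(3,-1) = 10.425374; V(3,+0) = 0.000000; V(3,+1) = 0.000000; V(3,+2) = 0.000000; V(3,+3) = 0.000000
Backward induction: V(k, j) = exp(-r*dt) * [p_u * V(k+1, j+1) + p_m * V(k+1, j) + p_d * V(k+1, j-1)]
  V(2,-2) = exp(-r*dt) * [p_u*10.425374 + p_m*22.288227 + p_d*30.462738] = 21.638021
  V(2,-1) = exp(-r*dt) * [p_u*0.000000 + p_m*10.425374 + p_d*22.288227] = 10.805749
  V(2,+0) = exp(-r*dt) * [p_u*0.000000 + p_m*0.000000 + p_d*10.425374] = 1.847013
  V(2,+1) = exp(-r*dt) * [p_u*0.000000 + p_m*0.000000 + p_d*0.000000] = 0.000000
  V(2,+2) = exp(-r*dt) * [p_u*0.000000 + p_m*0.000000 + p_d*0.000000] = 0.000000
  V(1,-1) = exp(-r*dt) * [p_u*1.847013 + p_m*10.805749 + p_d*21.638021] = 11.220928
  V(1,+0) = exp(-r*dt) * [p_u*0.000000 + p_m*1.847013 + p_d*10.805749] = 3.129233
  V(1,+1) = exp(-r*dt) * [p_u*0.000000 + p_m*0.000000 + p_d*1.847013] = 0.327226
  V(0,+0) = exp(-r*dt) * [p_u*0.327226 + p_m*3.129233 + p_d*11.220928] = 4.095779


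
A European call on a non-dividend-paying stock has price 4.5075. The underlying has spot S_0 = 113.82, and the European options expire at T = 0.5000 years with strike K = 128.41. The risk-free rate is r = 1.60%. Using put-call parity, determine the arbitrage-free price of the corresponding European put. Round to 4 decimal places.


Put-call parity: C - P = S_0 * exp(-qT) - K * exp(-rT).
S_0 * exp(-qT) = 113.8200 * 1.00000000 = 113.82000000
K * exp(-rT) = 128.4100 * 0.99203191 = 127.38681818
P = C - S*exp(-qT) + K*exp(-rT)
P = 4.5075 - 113.82000000 + 127.38681818 = 18.0743

Answer: Put price = 18.0743


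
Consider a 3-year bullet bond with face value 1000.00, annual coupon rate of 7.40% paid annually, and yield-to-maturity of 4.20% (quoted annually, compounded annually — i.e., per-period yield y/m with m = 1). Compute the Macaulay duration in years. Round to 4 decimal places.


Answer: Macaulay duration = 2.8069 years

Derivation:
Coupon per period c = face * coupon_rate / m = 74.000000
Periods per year m = 1; per-period yield y/m = 0.042000
Number of cashflows N = 3
Cashflows (t years, CF_t, discount factor 1/(1+y/m)^(m*t), PV):
  t = 1.0000: CF_t = 74.000000, DF = 0.959693, PV = 71.017274
  t = 2.0000: CF_t = 74.000000, DF = 0.921010, PV = 68.154774
  t = 3.0000: CF_t = 1074.000000, DF = 0.883887, PV = 949.294849
Price P = sum_t PV_t = 1088.466898
Macaulay numerator sum_t t * PV_t:
  t * PV_t at t = 1.0000: 71.017274
  t * PV_t at t = 2.0000: 136.309548
  t * PV_t at t = 3.0000: 2847.884548
Macaulay duration D = (sum_t t * PV_t) / P = 3055.211370 / 1088.466898 = 2.806894


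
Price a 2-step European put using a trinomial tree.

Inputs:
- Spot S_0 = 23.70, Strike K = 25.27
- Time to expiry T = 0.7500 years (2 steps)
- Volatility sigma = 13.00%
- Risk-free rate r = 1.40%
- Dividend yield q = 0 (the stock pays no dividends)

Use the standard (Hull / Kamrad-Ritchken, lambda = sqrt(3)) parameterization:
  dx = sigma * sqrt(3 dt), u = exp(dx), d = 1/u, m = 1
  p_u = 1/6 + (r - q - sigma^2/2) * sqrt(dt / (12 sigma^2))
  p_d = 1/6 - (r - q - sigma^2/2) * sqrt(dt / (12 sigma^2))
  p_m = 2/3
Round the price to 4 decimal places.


Answer: Price = V(0,0) = 1.9296

Derivation:
dt = T/N = 0.375000; dx = sigma*sqrt(3*dt) = 0.137886
u = exp(dx) = 1.147844; d = 1/u = 0.871198
p_u = 0.174214, p_m = 0.666667, p_d = 0.159120
Discount per step: exp(-r*dt) = 0.994764
Stock lattice S(k, j) with j the centered position index:
  k=0: S(0,+0) = 23.7000
  k=1: S(1,-1) = 20.6474; S(1,+0) = 23.7000; S(1,+1) = 27.2039
  k=2: S(2,-2) = 17.9880; S(2,-1) = 20.6474; S(2,+0) = 23.7000; S(2,+1) = 27.2039; S(2,+2) = 31.2259
Terminal payoffs V(N, j) = max(K - S_T, 0):
  V(2,-2) = 7.282026; V(2,-1) = 4.622604; V(2,+0) = 1.570000; V(2,+1) = 0.000000; V(2,+2) = 0.000000
Backward induction: V(k, j) = exp(-r*dt) * [p_u * V(k+1, j+1) + p_m * V(k+1, j) + p_d * V(k+1, j-1)]
  V(1,-1) = exp(-r*dt) * [p_u*1.570000 + p_m*4.622604 + p_d*7.282026] = 4.490329
  V(1,+0) = exp(-r*dt) * [p_u*0.000000 + p_m*1.570000 + p_d*4.622604] = 1.772882
  V(1,+1) = exp(-r*dt) * [p_u*0.000000 + p_m*0.000000 + p_d*1.570000] = 0.248510
  V(0,+0) = exp(-r*dt) * [p_u*0.248510 + p_m*1.772882 + p_d*4.490329] = 1.929558


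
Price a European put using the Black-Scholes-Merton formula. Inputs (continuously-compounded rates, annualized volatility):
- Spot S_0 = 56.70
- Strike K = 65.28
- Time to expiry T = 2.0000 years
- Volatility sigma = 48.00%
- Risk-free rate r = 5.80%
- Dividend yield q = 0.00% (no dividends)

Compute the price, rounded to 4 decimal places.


Answer: Price = 15.9802

Derivation:
d1 = (ln(S/K) + (r - q + 0.5*sigma^2) * T) / (sigma * sqrt(T)) = 0.30271315
d2 = d1 - sigma * sqrt(T) = -0.37610936
exp(-rT) = 0.89047522; exp(-qT) = 1.00000000
P = K * exp(-rT) * N(-d2) - S_0 * exp(-qT) * N(-d1)
N(-d1) = 0.38105424; N(-d2) = 0.64658220
P = 65.2800 * 0.89047522 * 0.64658220 - 56.7000 * 1.00000000 * 0.38105424 = 15.9802


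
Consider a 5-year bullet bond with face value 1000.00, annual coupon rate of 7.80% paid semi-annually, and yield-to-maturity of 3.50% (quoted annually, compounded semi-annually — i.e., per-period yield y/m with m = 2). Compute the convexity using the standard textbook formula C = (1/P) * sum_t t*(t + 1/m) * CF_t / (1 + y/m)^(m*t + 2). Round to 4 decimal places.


Answer: Convexity = 21.7086

Derivation:
Coupon per period c = face * coupon_rate / m = 39.000000
Periods per year m = 2; per-period yield y/m = 0.017500
Number of cashflows N = 10
Cashflows (t years, CF_t, discount factor 1/(1+y/m)^(m*t), PV):
  t = 0.5000: CF_t = 39.000000, DF = 0.982801, PV = 38.329238
  t = 1.0000: CF_t = 39.000000, DF = 0.965898, PV = 37.670013
  t = 1.5000: CF_t = 39.000000, DF = 0.949285, PV = 37.022126
  t = 2.0000: CF_t = 39.000000, DF = 0.932959, PV = 36.385382
  t = 2.5000: CF_t = 39.000000, DF = 0.916913, PV = 35.759589
  t = 3.0000: CF_t = 39.000000, DF = 0.901143, PV = 35.144559
  t = 3.5000: CF_t = 39.000000, DF = 0.885644, PV = 34.540107
  t = 4.0000: CF_t = 39.000000, DF = 0.870412, PV = 33.946051
  t = 4.5000: CF_t = 39.000000, DF = 0.855441, PV = 33.362213
  t = 5.0000: CF_t = 1039.000000, DF = 0.840729, PV = 873.517014
Price P = sum_t PV_t = 1195.676293
Convexity numerator sum_t t*(t + 1/m) * CF_t / (1+y/m)^(m*t + 2):
  t = 0.5000: term = 18.511063
  t = 1.0000: term = 54.578073
  t = 1.5000: term = 107.278767
  t = 2.0000: term = 175.722796
  t = 2.5000: term = 259.050804
  t = 3.0000: term = 356.433539
  t = 3.5000: term = 467.070977
  t = 4.0000: term = 590.191476
  t = 4.5000: term = 725.050954
  t = 5.0000: term = 23202.523789
Convexity = (1/P) * sum = 25956.412238 / 1195.676293 = 21.708561


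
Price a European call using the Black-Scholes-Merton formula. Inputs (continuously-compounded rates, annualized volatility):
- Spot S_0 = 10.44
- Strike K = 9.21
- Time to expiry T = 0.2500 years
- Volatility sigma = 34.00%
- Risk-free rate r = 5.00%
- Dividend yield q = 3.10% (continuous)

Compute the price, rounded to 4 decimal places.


Answer: Price = 1.4741

Derivation:
d1 = (ln(S/K) + (r - q + 0.5*sigma^2) * T) / (sigma * sqrt(T)) = 0.85032195
d2 = d1 - sigma * sqrt(T) = 0.68032195
exp(-rT) = 0.98757780; exp(-qT) = 0.99227995
C = S_0 * exp(-qT) * N(d1) - K * exp(-rT) * N(d2)
N(d1) = 0.80242694; N(d2) = 0.75184969
C = 10.4400 * 0.99227995 * 0.80242694 - 9.2100 * 0.98757780 * 0.75184969 = 1.4741


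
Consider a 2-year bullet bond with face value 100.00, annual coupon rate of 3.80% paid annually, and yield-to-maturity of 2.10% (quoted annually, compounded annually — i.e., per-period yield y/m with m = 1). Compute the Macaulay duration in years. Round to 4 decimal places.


Answer: Macaulay duration = 1.9640 years

Derivation:
Coupon per period c = face * coupon_rate / m = 3.800000
Periods per year m = 1; per-period yield y/m = 0.021000
Number of cashflows N = 2
Cashflows (t years, CF_t, discount factor 1/(1+y/m)^(m*t), PV):
  t = 1.0000: CF_t = 3.800000, DF = 0.979432, PV = 3.721841
  t = 2.0000: CF_t = 103.800000, DF = 0.959287, PV = 99.573981
Price P = sum_t PV_t = 103.295822
Macaulay numerator sum_t t * PV_t:
  t * PV_t at t = 1.0000: 3.721841
  t * PV_t at t = 2.0000: 199.147961
Macaulay duration D = (sum_t t * PV_t) / P = 202.869803 / 103.295822 = 1.963969


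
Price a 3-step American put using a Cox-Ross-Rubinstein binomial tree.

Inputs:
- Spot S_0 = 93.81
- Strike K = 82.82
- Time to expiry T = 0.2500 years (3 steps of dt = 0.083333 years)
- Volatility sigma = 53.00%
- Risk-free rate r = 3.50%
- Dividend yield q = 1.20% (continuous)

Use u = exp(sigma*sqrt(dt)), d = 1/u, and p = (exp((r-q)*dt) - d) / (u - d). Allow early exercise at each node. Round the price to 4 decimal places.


Answer: Price = V(0,0) = 4.4737

Derivation:
dt = T/N = 0.083333
u = exp(sigma*sqrt(dt)) = 1.165322; d = 1/u = 0.858132
p = (exp((r-q)*dt) - d) / (u - d) = 0.468070
Discount per step: exp(-r*dt) = 0.997088
Stock lattice S(k, i) with i counting down-moves:
  k=0: S(0,0) = 93.8100
  k=1: S(1,0) = 109.3189; S(1,1) = 80.5013
  k=2: S(2,0) = 127.3918; S(2,1) = 93.8100; S(2,2) = 69.0807
  k=3: S(3,0) = 148.4525; S(3,1) = 109.3189; S(3,2) = 80.5013; S(3,3) = 59.2804
Terminal payoffs V(N, i) = max(K - S_T, 0):
  V(3,0) = 0.000000; V(3,1) = 0.000000; V(3,2) = 2.318675; V(3,3) = 23.539643
Backward induction: V(k, i) = exp(-r*dt) * [p * V(k+1, i) + (1-p) * V(k+1, i+1)]; then take max(V_cont, immediate exercise) for American.
  V(2,0) = exp(-r*dt) * [p*0.000000 + (1-p)*0.000000] = 0.000000; exercise = 0.000000; V(2,0) = max -> 0.000000
  V(2,1) = exp(-r*dt) * [p*0.000000 + (1-p)*2.318675] = 1.229780; exercise = 0.000000; V(2,1) = max -> 1.229780
  V(2,2) = exp(-r*dt) * [p*2.318675 + (1-p)*23.539643] = 13.567110; exercise = 13.739270; V(2,2) = max -> 13.739270
  V(1,0) = exp(-r*dt) * [p*0.000000 + (1-p)*1.229780] = 0.652251; exercise = 0.000000; V(1,0) = max -> 0.652251
  V(1,1) = exp(-r*dt) * [p*1.229780 + (1-p)*13.739270] = 7.860988; exercise = 2.318675; V(1,1) = max -> 7.860988
  V(0,0) = exp(-r*dt) * [p*0.652251 + (1-p)*7.860988] = 4.473725; exercise = 0.000000; V(0,0) = max -> 4.473725


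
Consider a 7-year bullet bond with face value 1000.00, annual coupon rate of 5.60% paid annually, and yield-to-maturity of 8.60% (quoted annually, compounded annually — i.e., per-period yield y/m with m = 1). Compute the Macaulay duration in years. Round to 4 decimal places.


Coupon per period c = face * coupon_rate / m = 56.000000
Periods per year m = 1; per-period yield y/m = 0.086000
Number of cashflows N = 7
Cashflows (t years, CF_t, discount factor 1/(1+y/m)^(m*t), PV):
  t = 1.0000: CF_t = 56.000000, DF = 0.920810, PV = 51.565378
  t = 2.0000: CF_t = 56.000000, DF = 0.847892, PV = 47.481931
  t = 3.0000: CF_t = 56.000000, DF = 0.780747, PV = 43.721852
  t = 4.0000: CF_t = 56.000000, DF = 0.718920, PV = 40.259532
  t = 5.0000: CF_t = 56.000000, DF = 0.661989, PV = 37.071393
  t = 6.0000: CF_t = 56.000000, DF = 0.609566, PV = 34.135721
  t = 7.0000: CF_t = 1056.000000, DF = 0.561295, PV = 592.727588
Price P = sum_t PV_t = 846.963394
Macaulay numerator sum_t t * PV_t:
  t * PV_t at t = 1.0000: 51.565378
  t * PV_t at t = 2.0000: 94.963863
  t * PV_t at t = 3.0000: 131.165556
  t * PV_t at t = 4.0000: 161.038129
  t * PV_t at t = 5.0000: 185.356963
  t * PV_t at t = 6.0000: 204.814324
  t * PV_t at t = 7.0000: 4149.093115
Macaulay duration D = (sum_t t * PV_t) / P = 4977.997328 / 846.963394 = 5.877465

Answer: Macaulay duration = 5.8775 years


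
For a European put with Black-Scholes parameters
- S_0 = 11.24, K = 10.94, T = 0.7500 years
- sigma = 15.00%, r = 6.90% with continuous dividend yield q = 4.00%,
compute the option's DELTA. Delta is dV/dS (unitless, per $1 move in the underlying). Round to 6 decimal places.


Answer: Delta = -0.319992

Derivation:
d1 = 0.4406379399; d2 = 0.3107341293
phi(d1) = 0.3620331741; exp(-qT) = 0.9704455335; exp(-rT) = 0.9495662287
N(-d1) = 0.3297375658
Delta = -exp(-qT) * N(-d1) = -0.9704455335 * 0.3297375658 = -0.319992


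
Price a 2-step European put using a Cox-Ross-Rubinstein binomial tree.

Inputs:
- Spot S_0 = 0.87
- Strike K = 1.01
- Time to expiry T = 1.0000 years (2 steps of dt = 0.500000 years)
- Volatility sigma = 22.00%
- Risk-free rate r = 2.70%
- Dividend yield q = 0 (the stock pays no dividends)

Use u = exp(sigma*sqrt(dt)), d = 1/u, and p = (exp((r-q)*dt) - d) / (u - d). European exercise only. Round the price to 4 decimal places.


Answer: Price = V(0,0) = 0.1571

Derivation:
dt = T/N = 0.500000
u = exp(sigma*sqrt(dt)) = 1.168316; d = 1/u = 0.855933
p = (exp((r-q)*dt) - d) / (u - d) = 0.504697
Discount per step: exp(-r*dt) = 0.986591
Stock lattice S(k, i) with i counting down-moves:
  k=0: S(0,0) = 0.8700
  k=1: S(1,0) = 1.0164; S(1,1) = 0.7447
  k=2: S(2,0) = 1.1875; S(2,1) = 0.8700; S(2,2) = 0.6374
Terminal payoffs V(N, i) = max(K - S_T, 0):
  V(2,0) = 0.000000; V(2,1) = 0.140000; V(2,2) = 0.372620
Backward induction: V(k, i) = exp(-r*dt) * [p * V(k+1, i) + (1-p) * V(k+1, i+1)].
  V(1,0) = exp(-r*dt) * [p*0.000000 + (1-p)*0.140000] = 0.068413
  V(1,1) = exp(-r*dt) * [p*0.140000 + (1-p)*0.372620] = 0.251795
  V(0,0) = exp(-r*dt) * [p*0.068413 + (1-p)*0.251795] = 0.157107


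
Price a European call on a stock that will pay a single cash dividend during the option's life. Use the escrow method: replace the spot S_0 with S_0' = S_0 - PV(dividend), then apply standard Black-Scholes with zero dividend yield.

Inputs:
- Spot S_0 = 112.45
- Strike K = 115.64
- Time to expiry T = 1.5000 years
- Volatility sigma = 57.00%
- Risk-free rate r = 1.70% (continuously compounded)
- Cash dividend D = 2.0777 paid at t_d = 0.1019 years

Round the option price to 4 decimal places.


Answer: Price = 29.2852

Derivation:
PV(D) = D * exp(-r * t_d) = 2.0777 * 0.99826920 = 2.07410392
S_0' = S_0 - PV(D) = 112.4500 - 2.07410392 = 110.37589608
d1 = (ln(S_0'/K) + (r + sigma^2/2)*T) / (sigma*sqrt(T)) = 0.31884171
d2 = d1 - sigma*sqrt(T) = -0.37926286
exp(-rT) = 0.97482238
N(d1) = 0.62507673; N(d2) = 0.35224634
C = S_0' * N(d1) - K * exp(-rT) * N(d2) = 110.37589608 * 0.62507673 - 115.6400 * 0.97482238 * 0.35224634 = 29.2852


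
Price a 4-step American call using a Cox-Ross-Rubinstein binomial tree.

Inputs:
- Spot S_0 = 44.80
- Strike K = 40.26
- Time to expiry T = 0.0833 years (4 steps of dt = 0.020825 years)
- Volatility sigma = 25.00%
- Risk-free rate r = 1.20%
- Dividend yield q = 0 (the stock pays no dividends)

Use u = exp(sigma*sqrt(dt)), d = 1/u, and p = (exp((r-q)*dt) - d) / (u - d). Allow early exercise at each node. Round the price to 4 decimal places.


dt = T/N = 0.020825
u = exp(sigma*sqrt(dt)) = 1.036736; d = 1/u = 0.964566
p = (exp((r-q)*dt) - d) / (u - d) = 0.494445
Discount per step: exp(-r*dt) = 0.999750
Stock lattice S(k, i) with i counting down-moves:
  k=0: S(0,0) = 44.8000
  k=1: S(1,0) = 46.4458; S(1,1) = 43.2126
  k=2: S(2,0) = 48.1520; S(2,1) = 44.8000; S(2,2) = 41.6814
  k=3: S(3,0) = 49.9209; S(3,1) = 46.4458; S(3,2) = 43.2126; S(3,3) = 40.2044
  k=4: S(4,0) = 51.7548; S(4,1) = 48.1520; S(4,2) = 44.8000; S(4,3) = 41.6814; S(4,4) = 38.7798
Terminal payoffs V(N, i) = max(S_T - K, 0):
  V(4,0) = 11.494782; V(4,1) = 7.891991; V(4,2) = 4.540000; V(4,3) = 1.421350; V(4,4) = 0.000000
Backward induction: V(k, i) = exp(-r*dt) * [p * V(k+1, i) + (1-p) * V(k+1, i+1)]; then take max(V_cont, immediate exercise) for American.
  V(3,0) = exp(-r*dt) * [p*11.494782 + (1-p)*7.891991] = 9.670955; exercise = 9.660895; V(3,0) = max -> 9.670955
  V(3,1) = exp(-r*dt) * [p*7.891991 + (1-p)*4.540000] = 6.195826; exercise = 6.185766; V(3,1) = max -> 6.195826
  V(3,2) = exp(-r*dt) * [p*4.540000 + (1-p)*1.421350] = 2.962610; exercise = 2.952550; V(3,2) = max -> 2.962610
  V(3,3) = exp(-r*dt) * [p*1.421350 + (1-p)*0.000000] = 0.702604; exercise = 0.000000; V(3,3) = max -> 0.702604
  V(2,0) = exp(-r*dt) * [p*9.670955 + (1-p)*6.195826] = 7.912108; exercise = 7.891991; V(2,0) = max -> 7.912108
  V(2,1) = exp(-r*dt) * [p*6.195826 + (1-p)*2.962610] = 4.560117; exercise = 4.540000; V(2,1) = max -> 4.560117
  V(2,2) = exp(-r*dt) * [p*2.962610 + (1-p)*0.702604] = 1.819597; exercise = 1.421350; V(2,2) = max -> 1.819597
  V(1,0) = exp(-r*dt) * [p*7.912108 + (1-p)*4.560117] = 6.215938; exercise = 6.185766; V(1,0) = max -> 6.215938
  V(1,1) = exp(-r*dt) * [p*4.560117 + (1-p)*1.819597] = 3.173840; exercise = 2.952550; V(1,1) = max -> 3.173840
  V(0,0) = exp(-r*dt) * [p*6.215938 + (1-p)*3.173840] = 4.676820; exercise = 4.540000; V(0,0) = max -> 4.676820

Answer: Price = V(0,0) = 4.6768


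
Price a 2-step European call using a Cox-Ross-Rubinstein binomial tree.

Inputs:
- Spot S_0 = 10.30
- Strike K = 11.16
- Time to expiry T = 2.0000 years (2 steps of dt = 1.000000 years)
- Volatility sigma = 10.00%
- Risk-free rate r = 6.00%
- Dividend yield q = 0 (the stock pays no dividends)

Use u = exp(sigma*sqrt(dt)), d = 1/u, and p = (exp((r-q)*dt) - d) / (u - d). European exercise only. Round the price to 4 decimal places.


Answer: Price = V(0,0) = 0.7737

Derivation:
dt = T/N = 1.000000
u = exp(sigma*sqrt(dt)) = 1.105171; d = 1/u = 0.904837
p = (exp((r-q)*dt) - d) / (u - d) = 0.783689
Discount per step: exp(-r*dt) = 0.941765
Stock lattice S(k, i) with i counting down-moves:
  k=0: S(0,0) = 10.3000
  k=1: S(1,0) = 11.3833; S(1,1) = 9.3198
  k=2: S(2,0) = 12.5804; S(2,1) = 10.3000; S(2,2) = 8.4329
Terminal payoffs V(N, i) = max(S_T - K, 0):
  V(2,0) = 1.420448; V(2,1) = 0.000000; V(2,2) = 0.000000
Backward induction: V(k, i) = exp(-r*dt) * [p * V(k+1, i) + (1-p) * V(k+1, i+1)].
  V(1,0) = exp(-r*dt) * [p*1.420448 + (1-p)*0.000000] = 1.048362
  V(1,1) = exp(-r*dt) * [p*0.000000 + (1-p)*0.000000] = 0.000000
  V(0,0) = exp(-r*dt) * [p*1.048362 + (1-p)*0.000000] = 0.773744


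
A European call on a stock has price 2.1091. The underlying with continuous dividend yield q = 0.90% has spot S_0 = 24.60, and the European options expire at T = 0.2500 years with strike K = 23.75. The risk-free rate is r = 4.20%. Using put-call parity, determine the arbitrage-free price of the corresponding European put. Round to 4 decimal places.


Put-call parity: C - P = S_0 * exp(-qT) - K * exp(-rT).
S_0 * exp(-qT) = 24.6000 * 0.99775253 = 24.54471222
K * exp(-rT) = 23.7500 * 0.98955493 = 23.50192965
P = C - S*exp(-qT) + K*exp(-rT)
P = 2.1091 - 24.54471222 + 23.50192965 = 1.0663

Answer: Put price = 1.0663


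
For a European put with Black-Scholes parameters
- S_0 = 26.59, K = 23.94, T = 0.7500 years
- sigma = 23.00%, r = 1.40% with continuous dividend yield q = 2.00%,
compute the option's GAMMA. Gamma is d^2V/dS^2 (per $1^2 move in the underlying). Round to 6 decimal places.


d1 = 0.6040690613; d2 = 0.4048832184
phi(d1) = 0.3324092965; exp(-qT) = 0.9851119396; exp(-rT) = 0.9895549326
Gamma = exp(-qT) * phi(d1) / (S * sigma * sqrt(T)) = 0.9851119396 * 0.3324092965 / (26.5900 * 0.2300 * 0.8660254038) = 0.061828

Answer: Gamma = 0.061828


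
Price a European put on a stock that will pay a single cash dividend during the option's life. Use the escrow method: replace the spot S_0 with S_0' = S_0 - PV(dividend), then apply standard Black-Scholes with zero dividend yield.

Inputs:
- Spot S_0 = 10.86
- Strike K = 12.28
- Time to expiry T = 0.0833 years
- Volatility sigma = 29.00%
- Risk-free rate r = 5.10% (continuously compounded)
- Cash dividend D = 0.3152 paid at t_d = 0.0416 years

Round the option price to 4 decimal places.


PV(D) = D * exp(-r * t_d) = 0.3152 * 0.99788065 = 0.31453198
S_0' = S_0 - PV(D) = 10.8600 - 0.31453198 = 10.54546802
d1 = (ln(S_0'/K) + (r + sigma^2/2)*T) / (sigma*sqrt(T)) = -1.72671819
d2 = d1 - sigma*sqrt(T) = -1.81041723
exp(-rT) = 0.99576071
N(-d1) = 0.95789086; N(-d2) = 0.96488445
P = K * exp(-rT) * N(-d2) - S_0' * N(-d1) = 12.2800 * 0.99576071 * 0.96488445 - 10.54546802 * 0.95789086 = 1.6971

Answer: Price = 1.6971


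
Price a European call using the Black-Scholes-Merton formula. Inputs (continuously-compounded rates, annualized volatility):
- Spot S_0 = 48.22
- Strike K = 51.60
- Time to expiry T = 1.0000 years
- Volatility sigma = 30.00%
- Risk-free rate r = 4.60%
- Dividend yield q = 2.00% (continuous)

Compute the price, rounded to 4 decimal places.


Answer: Price = 4.8035

Derivation:
d1 = (ln(S/K) + (r - q + 0.5*sigma^2) * T) / (sigma * sqrt(T)) = 0.01084067
d2 = d1 - sigma * sqrt(T) = -0.28915933
exp(-rT) = 0.95504196; exp(-qT) = 0.98019867
C = S_0 * exp(-qT) * N(d1) - K * exp(-rT) * N(d2)
N(d1) = 0.50432472; N(d2) = 0.38622973
C = 48.2200 * 0.98019867 * 0.50432472 - 51.6000 * 0.95504196 * 0.38622973 = 4.8035


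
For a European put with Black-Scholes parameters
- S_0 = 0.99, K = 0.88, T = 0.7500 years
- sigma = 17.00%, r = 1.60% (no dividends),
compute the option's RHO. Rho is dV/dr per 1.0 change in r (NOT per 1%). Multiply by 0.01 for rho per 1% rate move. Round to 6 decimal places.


d1 = 0.9551447543; d2 = 0.8079204356
phi(d1) = 0.2528170223; exp(-qT) = 1.0000000000; exp(-rT) = 0.9880717129
N(-d2) = 0.2095681932
Rho = -K*T*exp(-rT)*N(-d2) = -0.8800 * 0.7500 * 0.9880717129 * 0.2095681932 = -0.136665

Answer: Rho = -0.136665


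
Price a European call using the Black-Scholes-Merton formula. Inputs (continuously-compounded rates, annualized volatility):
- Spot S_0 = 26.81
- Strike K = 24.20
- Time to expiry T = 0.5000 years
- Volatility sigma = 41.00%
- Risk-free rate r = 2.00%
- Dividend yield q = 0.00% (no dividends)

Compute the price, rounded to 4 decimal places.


Answer: Price = 4.5666

Derivation:
d1 = (ln(S/K) + (r - q + 0.5*sigma^2) * T) / (sigma * sqrt(T)) = 0.53273535
d2 = d1 - sigma * sqrt(T) = 0.24282157
exp(-rT) = 0.99004983; exp(-qT) = 1.00000000
C = S_0 * exp(-qT) * N(d1) - K * exp(-rT) * N(d2)
N(d1) = 0.70289160; N(d2) = 0.59592819
C = 26.8100 * 1.00000000 * 0.70289160 - 24.2000 * 0.99004983 * 0.59592819 = 4.5666


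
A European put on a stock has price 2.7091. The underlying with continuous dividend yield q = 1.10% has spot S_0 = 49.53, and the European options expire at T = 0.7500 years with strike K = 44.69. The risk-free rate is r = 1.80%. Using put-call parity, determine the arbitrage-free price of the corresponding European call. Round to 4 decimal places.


Put-call parity: C - P = S_0 * exp(-qT) - K * exp(-rT).
S_0 * exp(-qT) = 49.5300 * 0.99178394 = 49.12305844
K * exp(-rT) = 44.6900 * 0.98659072 = 44.09073911
C = P + S*exp(-qT) - K*exp(-rT)
C = 2.7091 + 49.12305844 - 44.09073911 = 7.7414

Answer: Call price = 7.7414


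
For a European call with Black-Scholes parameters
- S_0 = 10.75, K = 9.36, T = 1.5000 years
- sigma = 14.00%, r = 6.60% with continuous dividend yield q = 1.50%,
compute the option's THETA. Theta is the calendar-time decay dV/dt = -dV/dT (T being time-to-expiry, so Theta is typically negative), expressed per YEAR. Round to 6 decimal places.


d1 = 1.3394070264; d2 = 1.1679427444
phi(d1) = 0.1626842417; exp(-qT) = 0.9777512372; exp(-rT) = 0.9057427080
Theta = -S*exp(-qT)*phi(d1)*sigma/(2*sqrt(T)) - r*K*exp(-rT)*N(d2) + q*S*exp(-qT)*N(d1)
N(d1) = 0.9097808984; N(d2) = 0.8785850696; sqrt(T) = 1.2247448714
Term 1 = -10.7500 * 0.9777512372 * 0.1626842417 * 0.1400 / (2 * 1.2247448714) = -0.0977315387
Term 2 = -0.0660 * 9.3600 * 0.9057427080 * 0.8785850696 = -0.4915961232
Term 3 = 0.0150 * 10.7500 * 0.9777512372 * 0.9097808984 = 0.1434382281
Theta = -0.0977315387 + (-0.4915961232) + (0.1434382281) = -0.445889

Answer: Theta = -0.445889


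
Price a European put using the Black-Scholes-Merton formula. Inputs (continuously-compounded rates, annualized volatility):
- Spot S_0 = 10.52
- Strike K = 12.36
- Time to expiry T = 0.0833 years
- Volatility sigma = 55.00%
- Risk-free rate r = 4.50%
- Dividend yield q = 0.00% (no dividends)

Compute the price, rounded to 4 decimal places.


d1 = (ln(S/K) + (r - q + 0.5*sigma^2) * T) / (sigma * sqrt(T)) = -0.91243552
d2 = d1 - sigma * sqrt(T) = -1.07117509
exp(-rT) = 0.99625852; exp(-qT) = 1.00000000
P = K * exp(-rT) * N(-d2) - S_0 * exp(-qT) * N(-d1)
N(-d1) = 0.81923025; N(-d2) = 0.85795465
P = 12.3600 * 0.99625852 * 0.85795465 - 10.5200 * 1.00000000 * 0.81923025 = 1.9463

Answer: Price = 1.9463


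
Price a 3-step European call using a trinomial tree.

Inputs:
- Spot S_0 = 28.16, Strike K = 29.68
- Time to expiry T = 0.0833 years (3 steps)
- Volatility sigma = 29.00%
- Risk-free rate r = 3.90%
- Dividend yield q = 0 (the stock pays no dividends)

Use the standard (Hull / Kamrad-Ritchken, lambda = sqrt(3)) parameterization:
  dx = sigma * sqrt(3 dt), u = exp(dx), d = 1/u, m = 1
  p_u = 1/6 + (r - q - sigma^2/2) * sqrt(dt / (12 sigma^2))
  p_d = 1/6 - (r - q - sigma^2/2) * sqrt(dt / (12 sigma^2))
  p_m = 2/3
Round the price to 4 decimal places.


Answer: Price = V(0,0) = 0.4488

Derivation:
dt = T/N = 0.027767; dx = sigma*sqrt(3*dt) = 0.083699
u = exp(dx) = 1.087302; d = 1/u = 0.919708
p_u = 0.166161, p_m = 0.666667, p_d = 0.167173
Discount per step: exp(-r*dt) = 0.998918
Stock lattice S(k, j) with j the centered position index:
  k=0: S(0,+0) = 28.1600
  k=1: S(1,-1) = 25.8990; S(1,+0) = 28.1600; S(1,+1) = 30.6184
  k=2: S(2,-2) = 23.8195; S(2,-1) = 25.8990; S(2,+0) = 28.1600; S(2,+1) = 30.6184; S(2,+2) = 33.2915
  k=3: S(3,-3) = 21.9070; S(3,-2) = 23.8195; S(3,-1) = 25.8990; S(3,+0) = 28.1600; S(3,+1) = 30.6184; S(3,+2) = 33.2915; S(3,+3) = 36.1978
Terminal payoffs V(N, j) = max(S_T - K, 0):
  V(3,-3) = 0.000000; V(3,-2) = 0.000000; V(3,-1) = 0.000000; V(3,+0) = 0.000000; V(3,+1) = 0.938413; V(3,+2) = 3.611450; V(3,+3) = 6.517848
Backward induction: V(k, j) = exp(-r*dt) * [p_u * V(k+1, j+1) + p_m * V(k+1, j) + p_d * V(k+1, j-1)]
  V(2,-2) = exp(-r*dt) * [p_u*0.000000 + p_m*0.000000 + p_d*0.000000] = 0.000000
  V(2,-1) = exp(-r*dt) * [p_u*0.000000 + p_m*0.000000 + p_d*0.000000] = 0.000000
  V(2,+0) = exp(-r*dt) * [p_u*0.938413 + p_m*0.000000 + p_d*0.000000] = 0.155759
  V(2,+1) = exp(-r*dt) * [p_u*3.611450 + p_m*0.938413 + p_d*0.000000] = 1.224364
  V(2,+2) = exp(-r*dt) * [p_u*6.517848 + p_m*3.611450 + p_d*0.938413] = 3.643573
  V(1,-1) = exp(-r*dt) * [p_u*0.155759 + p_m*0.000000 + p_d*0.000000] = 0.025853
  V(1,+0) = exp(-r*dt) * [p_u*1.224364 + p_m*0.155759 + p_d*0.000000] = 0.306948
  V(1,+1) = exp(-r*dt) * [p_u*3.643573 + p_m*1.224364 + p_d*0.155759] = 1.446133
  V(0,+0) = exp(-r*dt) * [p_u*1.446133 + p_m*0.306948 + p_d*0.025853] = 0.448758


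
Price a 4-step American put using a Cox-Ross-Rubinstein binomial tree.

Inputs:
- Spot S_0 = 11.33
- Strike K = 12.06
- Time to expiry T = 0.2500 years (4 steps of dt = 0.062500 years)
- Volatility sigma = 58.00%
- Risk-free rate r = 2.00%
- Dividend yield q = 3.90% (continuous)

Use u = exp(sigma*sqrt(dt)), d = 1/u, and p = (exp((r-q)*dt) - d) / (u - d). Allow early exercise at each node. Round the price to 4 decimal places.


dt = T/N = 0.062500
u = exp(sigma*sqrt(dt)) = 1.156040; d = 1/u = 0.865022
p = (exp((r-q)*dt) - d) / (u - d) = 0.459735
Discount per step: exp(-r*dt) = 0.998751
Stock lattice S(k, i) with i counting down-moves:
  k=0: S(0,0) = 11.3300
  k=1: S(1,0) = 13.0979; S(1,1) = 9.8007
  k=2: S(2,0) = 15.1417; S(2,1) = 11.3300; S(2,2) = 8.4778
  k=3: S(3,0) = 17.5044; S(3,1) = 13.0979; S(3,2) = 9.8007; S(3,3) = 7.3335
  k=4: S(4,0) = 20.2358; S(4,1) = 15.1417; S(4,2) = 11.3300; S(4,3) = 8.4778; S(4,4) = 6.3436
Terminal payoffs V(N, i) = max(K - S_T, 0):
  V(4,0) = 0.000000; V(4,1) = 0.000000; V(4,2) = 0.730000; V(4,3) = 3.582174; V(4,4) = 5.716352
Backward induction: V(k, i) = exp(-r*dt) * [p * V(k+1, i) + (1-p) * V(k+1, i+1)]; then take max(V_cont, immediate exercise) for American.
  V(3,0) = exp(-r*dt) * [p*0.000000 + (1-p)*0.000000] = 0.000000; exercise = 0.000000; V(3,0) = max -> 0.000000
  V(3,1) = exp(-r*dt) * [p*0.000000 + (1-p)*0.730000] = 0.393901; exercise = 0.000000; V(3,1) = max -> 0.393901
  V(3,2) = exp(-r*dt) * [p*0.730000 + (1-p)*3.582174] = 2.268092; exercise = 2.259297; V(3,2) = max -> 2.268092
  V(3,3) = exp(-r*dt) * [p*3.582174 + (1-p)*5.716352] = 4.729279; exercise = 4.726491; V(3,3) = max -> 4.729279
  V(2,0) = exp(-r*dt) * [p*0.000000 + (1-p)*0.393901] = 0.212545; exercise = 0.000000; V(2,0) = max -> 0.212545
  V(2,1) = exp(-r*dt) * [p*0.393901 + (1-p)*2.268092] = 1.404703; exercise = 0.730000; V(2,1) = max -> 1.404703
  V(2,2) = exp(-r*dt) * [p*2.268092 + (1-p)*4.729279] = 3.593290; exercise = 3.582174; V(2,2) = max -> 3.593290
  V(1,0) = exp(-r*dt) * [p*0.212545 + (1-p)*1.404703] = 0.855556; exercise = 0.000000; V(1,0) = max -> 0.855556
  V(1,1) = exp(-r*dt) * [p*1.404703 + (1-p)*3.593290] = 2.583888; exercise = 2.259297; V(1,1) = max -> 2.583888
  V(0,0) = exp(-r*dt) * [p*0.855556 + (1-p)*2.583888] = 1.787077; exercise = 0.730000; V(0,0) = max -> 1.787077

Answer: Price = V(0,0) = 1.7871
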